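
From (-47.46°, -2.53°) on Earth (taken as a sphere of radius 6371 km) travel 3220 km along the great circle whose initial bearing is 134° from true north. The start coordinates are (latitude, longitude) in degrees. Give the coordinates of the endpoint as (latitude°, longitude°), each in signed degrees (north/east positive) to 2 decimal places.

-60.70°, 42.84°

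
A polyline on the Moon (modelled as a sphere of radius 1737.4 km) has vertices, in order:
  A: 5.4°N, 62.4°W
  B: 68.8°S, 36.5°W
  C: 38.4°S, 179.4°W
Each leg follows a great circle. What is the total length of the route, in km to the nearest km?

Leg A→B: central angle 1.3324 rad, distance 2315.0 km.
Leg B→C: central angle 1.2099 rad, distance 2102.2 km.
Total: 2315.0 + 2102.2 ≈ 4417 km.

4417 km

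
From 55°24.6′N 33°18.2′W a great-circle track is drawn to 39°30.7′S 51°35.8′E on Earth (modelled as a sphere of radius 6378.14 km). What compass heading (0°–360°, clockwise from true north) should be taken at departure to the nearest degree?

Δλ = 84.900° = 1.4818 rad.
y = sin Δλ · cos φ₂ = (0.9960)(0.7715) = 0.7684
x = cos φ₁ sin φ₂ − sin φ₁ cos φ₂ cos Δλ = (0.5677)(-0.6362) − (0.8232)(0.7715)(0.0889) = -0.4176
θ = atan2(y, x) = 118.52°, so the bearing is 119°.

119°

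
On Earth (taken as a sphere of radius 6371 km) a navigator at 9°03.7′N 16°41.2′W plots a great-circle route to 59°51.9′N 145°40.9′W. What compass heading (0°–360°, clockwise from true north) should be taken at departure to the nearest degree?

With φ₁ = 0.1582, φ₂ = 1.0448, Δλ = -2.2514 rad, the forward-azimuth formula gives
θ = atan2( sin Δλ cos φ₂ , cos φ₁ sin φ₂ − sin φ₁ cos φ₂ cos Δλ ) = atan2(-0.3902, 0.9038) = -23.35°.
Adding 360° brings this into [0°, 360°): 337°.

337°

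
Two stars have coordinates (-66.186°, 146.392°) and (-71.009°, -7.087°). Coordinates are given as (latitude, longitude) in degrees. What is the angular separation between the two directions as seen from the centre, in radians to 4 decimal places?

With latitudes φ₁ = -66.186°, φ₂ = -71.009° and longitude difference Δλ = -153.479°:
cos c = sin φ₁ sin φ₂ + cos φ₁ cos φ₂ cos Δλ = (-0.9149)(-0.9456) + (0.4038)(0.3254)(-0.8948) = 0.74750,
so c = arccos(0.74750) = 0.72651 rad.
So the angular separation is 0.7265 rad.

0.7265 rad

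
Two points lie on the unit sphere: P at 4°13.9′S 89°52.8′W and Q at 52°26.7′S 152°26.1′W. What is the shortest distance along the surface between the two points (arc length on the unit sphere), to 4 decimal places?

In radians: φ₁ = -0.0739, φ₂ = -0.9153, Δλ = -62.555° = -1.0918 rad.
cos c = sin φ₁ sin φ₂ + cos φ₁ cos φ₂ cos Δλ = (-0.0738)(-0.7928) + (0.9973)(0.6095)(0.4609) = 0.33866,
so c = arccos(0.33866) = 1.22530 rad.
On the unit sphere the arc length equals the central angle: 1.2253.

1.2253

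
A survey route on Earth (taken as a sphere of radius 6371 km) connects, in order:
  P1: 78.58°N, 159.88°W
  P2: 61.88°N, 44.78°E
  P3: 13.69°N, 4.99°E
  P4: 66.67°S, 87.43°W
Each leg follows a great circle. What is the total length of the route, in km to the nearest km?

Leg P1→P2: central angle 0.6766 rad, distance 4310.8 km.
Leg P2→P3: central angle 0.9757 rad, distance 6216.1 km.
Leg P3→P4: central angle 1.8065 rad, distance 11509.5 km.
Total: 4310.8 + 6216.1 + 11509.5 ≈ 22036 km.

22036 km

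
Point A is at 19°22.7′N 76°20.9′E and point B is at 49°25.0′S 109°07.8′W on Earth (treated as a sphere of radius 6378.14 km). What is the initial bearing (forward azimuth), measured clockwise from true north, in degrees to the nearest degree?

173°

With φ₁ = 0.3382, φ₂ = -0.8625, Δλ = 3.0460 rad, the forward-azimuth formula gives
θ = atan2( sin Δλ cos φ₂ , cos φ₁ sin φ₂ − sin φ₁ cos φ₂ cos Δλ ) = atan2(0.0621, -0.5016) = 172.94°.
So the initial bearing is 173°.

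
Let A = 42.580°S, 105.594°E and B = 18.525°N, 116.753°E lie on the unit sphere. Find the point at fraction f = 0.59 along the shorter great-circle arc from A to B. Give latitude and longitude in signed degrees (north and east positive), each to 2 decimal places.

-6.57°, 112.75°

The central angle between A and B is δ = 1.0815 rad.
With f = 0.59, the slerp weights are sin((1−f)δ)/sin δ = 0.4861 and sin(fδ)/sin δ = 0.6748.
Weighted sum of the unit vectors: (0.4861)·(-0.1979,0.7092,-0.6766) + (0.6748)·(-0.4268,0.8467,0.3177) = (-0.3842, 0.9161, -0.1145).
Converting back: φ = atan2(z, √(x²+y²)) = -6.57°, λ = atan2(y, x) = 112.75°.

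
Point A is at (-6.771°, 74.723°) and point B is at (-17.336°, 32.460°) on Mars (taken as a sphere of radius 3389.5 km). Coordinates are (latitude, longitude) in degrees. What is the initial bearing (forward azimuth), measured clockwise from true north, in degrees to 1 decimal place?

Δλ = -42.263° = -0.7376 rad.
y = sin Δλ · cos φ₂ = (-0.6725)(0.9546) = -0.6420
x = cos φ₁ sin φ₂ − sin φ₁ cos φ₂ cos Δλ = (0.9930)(-0.2980) − (-0.1179)(0.9546)(0.7401) = -0.2126
θ = atan2(y, x) = -108.32°; adding 360° gives 251.7°.

251.7°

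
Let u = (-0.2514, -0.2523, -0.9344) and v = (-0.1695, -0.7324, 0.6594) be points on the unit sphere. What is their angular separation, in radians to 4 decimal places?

1.9701 rad

u·v = -0.3887; |u| = 1.0000, |v| = 1.0000.
cos θ = (u·v)/(|u||v|) = -0.3888, so θ = 1.9701 rad.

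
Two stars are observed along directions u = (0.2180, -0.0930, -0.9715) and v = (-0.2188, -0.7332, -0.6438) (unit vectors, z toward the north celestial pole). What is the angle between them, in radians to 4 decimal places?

u·v = 0.6459; |u| = 1.0000, |v| = 1.0000.
cos θ = (u·v)/(|u||v|) = 0.6460, so θ = 0.8685 rad.

0.8685 rad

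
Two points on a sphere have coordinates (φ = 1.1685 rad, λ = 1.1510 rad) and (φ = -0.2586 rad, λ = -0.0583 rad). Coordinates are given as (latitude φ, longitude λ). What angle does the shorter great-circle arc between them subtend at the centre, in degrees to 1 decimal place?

Let φ₁ = 1.1685 rad, φ₂ = -0.2586 rad, and Δλ = -1.2093 rad.
Haversine: a = sin²(Δφ/2) + cos φ₁ cos φ₂ sin²(Δλ/2) = 0.4284 + (0.3915)(0.9667)(0.3232) = 0.55072.
Central angle c = 2·arcsin(√a) = 1.67241 rad.
So the angular separation is 95.8°.

95.8°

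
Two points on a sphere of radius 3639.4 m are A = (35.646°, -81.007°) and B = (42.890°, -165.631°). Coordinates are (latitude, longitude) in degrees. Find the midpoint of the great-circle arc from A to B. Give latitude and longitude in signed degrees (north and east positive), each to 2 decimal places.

47.84°, -120.62°

Central angle δ = 1.1013 rad. Interpolating on the sphere with fraction f = 0.5:
P = [sin((1−f)δ)·A + sin(fδ)·B] / sin δ = 0.5867·A + 0.5867·B in Cartesian coordinates,
giving P = (-0.3419, -0.5776, 0.7413), i.e. latitude 47.84°, longitude -120.62°.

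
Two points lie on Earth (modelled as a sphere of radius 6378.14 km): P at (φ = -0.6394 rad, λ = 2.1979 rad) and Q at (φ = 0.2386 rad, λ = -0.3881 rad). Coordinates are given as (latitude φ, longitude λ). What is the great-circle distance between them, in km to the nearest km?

Let φ₁ = -0.6394 rad, φ₂ = 0.2386 rad, and Δλ = -2.5860 rad.
cos c = sin φ₁ sin φ₂ + cos φ₁ cos φ₂ cos Δλ = (-0.5967)(0.2363) + (0.8025)(0.9717)(-0.8496) = -0.80347,
so c = arccos(-0.80347) = 2.50390 rad.
Distance = R·c = 6378.14 × 2.5039 ≈ 15970 km.

15970 km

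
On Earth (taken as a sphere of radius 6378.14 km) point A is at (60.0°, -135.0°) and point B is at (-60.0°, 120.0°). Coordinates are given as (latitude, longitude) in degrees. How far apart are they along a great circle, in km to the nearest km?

16092 km

With latitudes φ₁ = 60.000°, φ₂ = -60.000° and longitude difference Δλ = -105.000°:
Haversine: a = sin²(Δφ/2) + cos φ₁ cos φ₂ sin²(Δλ/2) = 0.7500 + (0.5000)(0.5000)(0.6294) = 0.90735.
Central angle c = 2·arcsin(√a) = 2.52302 rad.
Distance = R·c = 6378.14 × 2.5230 ≈ 16092 km.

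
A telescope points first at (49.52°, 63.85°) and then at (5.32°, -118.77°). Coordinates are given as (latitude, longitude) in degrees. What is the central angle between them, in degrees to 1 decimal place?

125.1°

In radians: φ₁ = 0.8643, φ₂ = 0.0929, Δλ = 177.380° = 3.0959 rad.
Haversine: a = sin²(Δφ/2) + cos φ₁ cos φ₂ sin²(Δλ/2) = 0.1415 + (0.6492)(0.9957)(0.9995) = 0.78759.
Central angle c = 2·arcsin(√a) = 2.18363 rad.
So the angular separation is 125.1°.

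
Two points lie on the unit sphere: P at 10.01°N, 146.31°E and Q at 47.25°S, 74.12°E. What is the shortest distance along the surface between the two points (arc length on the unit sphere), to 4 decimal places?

1.4939

In radians: φ₁ = 0.1747, φ₂ = -0.8247, Δλ = -72.190° = -1.2600 rad.
cos c = sin φ₁ sin φ₂ + cos φ₁ cos φ₂ cos Δλ = (0.1738)(-0.7343) + (0.9848)(0.6788)(0.3059) = 0.07682,
so c = arccos(0.07682) = 1.49390 rad.
On the unit sphere the arc length equals the central angle: 1.4939.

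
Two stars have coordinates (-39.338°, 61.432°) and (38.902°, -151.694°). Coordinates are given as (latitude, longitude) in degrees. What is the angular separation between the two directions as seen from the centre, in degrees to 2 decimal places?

In radians: φ₁ = -0.6866, φ₂ = 0.6790, Δλ = 146.874° = 2.5634 rad.
cos c = sin φ₁ sin φ₂ + cos φ₁ cos φ₂ cos Δλ = (-0.6339)(0.6280) + (0.7734)(0.7782)(-0.8375) = -0.90215,
so c = arccos(-0.90215) = 2.69551 rad.
So the angular separation is 154.44°.

154.44°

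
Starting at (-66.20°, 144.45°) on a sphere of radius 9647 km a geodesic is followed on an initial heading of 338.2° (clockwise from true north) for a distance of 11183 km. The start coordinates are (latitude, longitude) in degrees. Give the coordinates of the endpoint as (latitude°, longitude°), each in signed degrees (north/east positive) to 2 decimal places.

-1.30°, 124.55°

Angular distance δ = d/R = 11183/9647 = 1.15922 rad; initial bearing θ = 5.9027 rad.
sin φ₂ = sin φ₁ cos δ + cos φ₁ sin δ cos θ = (-0.9150)(0.4001) + (0.4035)(0.9165)(0.9285) = -0.0226, so φ₂ = -1.30°.
Δλ = atan2(sin θ sin δ cos φ₁, cos δ − sin φ₁ sin φ₂) = atan2(-0.1373, 0.3793) = -19.904°.
λ₂ = 144.450° − 19.904° = 124.55°.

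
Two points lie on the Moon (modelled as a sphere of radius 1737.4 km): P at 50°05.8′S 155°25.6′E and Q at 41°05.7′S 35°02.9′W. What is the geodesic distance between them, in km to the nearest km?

2679 km

In radians: φ₁ = -0.8744, φ₂ = -0.7172, Δλ = 169.525° = 2.9588 rad.
cos c = sin φ₁ sin φ₂ + cos φ₁ cos φ₂ cos Δλ = (-0.7671)(-0.6573) + (0.6415)(0.7536)(-0.9833) = 0.02885,
so c = arccos(0.02885) = 1.54194 rad.
Distance = R·c = 1737.4 × 1.5419 ≈ 2679 km.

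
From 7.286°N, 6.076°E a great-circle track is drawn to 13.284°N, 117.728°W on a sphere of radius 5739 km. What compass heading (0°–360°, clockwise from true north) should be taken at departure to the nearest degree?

With φ₁ = 0.1272, φ₂ = 0.2318, Δλ = -2.1608 rad, the forward-azimuth formula gives
θ = atan2( sin Δλ cos φ₂ , cos φ₁ sin φ₂ − sin φ₁ cos φ₂ cos Δλ ) = atan2(-0.8087, 0.2966) = -69.86°.
Adding 360° brings this into [0°, 360°): 290°.

290°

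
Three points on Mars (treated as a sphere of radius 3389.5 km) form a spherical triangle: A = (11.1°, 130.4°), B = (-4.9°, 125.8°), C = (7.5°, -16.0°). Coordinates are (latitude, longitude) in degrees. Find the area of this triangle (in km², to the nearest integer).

9734589 km²

Side lengths (central angles): a = 2.4774, b = 2.4738, c = 0.2905 rad; semiperimeter s = 2.6209.
By l'Huilier's theorem, tan(E/4) = √[tan(s/2) tan((s−a)/2) tan((s−b)/2) tan((s−c)/2)], giving spherical excess E = 0.8473 rad.
Area = E·R² = 0.8473 × (3389.5)² ≈ 9734589 km².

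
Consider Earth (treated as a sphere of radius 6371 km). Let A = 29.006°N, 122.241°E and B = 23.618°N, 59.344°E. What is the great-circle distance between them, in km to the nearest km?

6226 km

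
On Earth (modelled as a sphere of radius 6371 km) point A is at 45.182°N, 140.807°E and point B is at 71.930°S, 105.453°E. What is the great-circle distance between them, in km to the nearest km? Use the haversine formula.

13314 km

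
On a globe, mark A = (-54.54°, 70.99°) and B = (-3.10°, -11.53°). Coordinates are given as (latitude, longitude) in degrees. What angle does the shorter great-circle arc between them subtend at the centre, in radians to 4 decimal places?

With latitudes φ₁ = -54.540°, φ₂ = -3.100° and longitude difference Δλ = -82.520°:
cos c = sin φ₁ sin φ₂ + cos φ₁ cos φ₂ cos Δλ = (-0.8145)(-0.0541) + (0.5801)(0.9985)(0.1302) = 0.11946,
so c = arccos(0.11946) = 1.45105 rad.
So the angular separation is 1.4511 rad.

1.4511 rad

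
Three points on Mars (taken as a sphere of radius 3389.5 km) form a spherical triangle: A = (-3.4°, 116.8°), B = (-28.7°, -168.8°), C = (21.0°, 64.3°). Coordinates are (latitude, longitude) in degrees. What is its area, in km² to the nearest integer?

Side lengths (central angles): a = 2.2966, b = 0.9931, c = 1.3037 rad; semiperimeter s = 2.2967.
By l'Huilier's theorem, tan(E/4) = √[tan(s/2) tan((s−a)/2) tan((s−b)/2) tan((s−c)/2)], giving spherical excess E = 0.0244 rad.
Area = E·R² = 0.0244 × (3389.5)² ≈ 280434 km².

280434 km²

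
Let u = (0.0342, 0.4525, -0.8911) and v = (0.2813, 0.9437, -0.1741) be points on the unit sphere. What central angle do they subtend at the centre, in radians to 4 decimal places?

u·v = 0.5918; |u| = 1.0000, |v| = 1.0000.
cos θ = (u·v)/(|u||v|) = 0.5918, so θ = 0.9375 rad.

0.9375 rad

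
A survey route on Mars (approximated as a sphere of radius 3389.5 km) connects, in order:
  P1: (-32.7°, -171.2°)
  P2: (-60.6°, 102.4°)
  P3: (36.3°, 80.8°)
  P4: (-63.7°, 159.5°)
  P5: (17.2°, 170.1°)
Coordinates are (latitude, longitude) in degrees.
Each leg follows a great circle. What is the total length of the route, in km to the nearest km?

Leg P1→P2: central angle 1.0511 rad, distance 3562.8 km.
Leg P2→P3: central angle 1.7193 rad, distance 5827.4 km.
Leg P3→P4: central angle 2.0497 rad, distance 6947.3 km.
Leg P4→P5: central angle 1.4193 rad, distance 4810.7 km.
Total: 3562.8 + 5827.4 + 6947.3 + 4810.7 ≈ 21148 km.

21148 km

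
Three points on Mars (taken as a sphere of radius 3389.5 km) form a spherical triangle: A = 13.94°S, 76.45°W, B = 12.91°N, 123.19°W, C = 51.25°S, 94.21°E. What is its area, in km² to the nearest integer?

19682962 km²

Side lengths (central angles): a = 2.2902, b = 1.9950, c = 0.9342 rad; semiperimeter s = 2.6096.
By l'Huilier's theorem, tan(E/4) = √[tan(s/2) tan((s−a)/2) tan((s−b)/2) tan((s−c)/2)], giving spherical excess E = 1.7132 rad.
Area = E·R² = 1.7132 × (3389.5)² ≈ 19682962 km².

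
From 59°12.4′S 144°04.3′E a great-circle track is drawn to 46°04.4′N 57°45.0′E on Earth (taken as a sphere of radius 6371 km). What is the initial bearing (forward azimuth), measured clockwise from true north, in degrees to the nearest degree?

300°

Δλ = -86.322° = -1.5066 rad.
y = sin Δλ · cos φ₂ = (-0.9979)(0.6937) = -0.6923
x = cos φ₁ sin φ₂ − sin φ₁ cos φ₂ cos Δλ = (0.5119)(0.7202) − (-0.8590)(0.6937)(0.0642) = 0.4069
θ = atan2(y, x) = -59.55°; adding 360° gives 300°.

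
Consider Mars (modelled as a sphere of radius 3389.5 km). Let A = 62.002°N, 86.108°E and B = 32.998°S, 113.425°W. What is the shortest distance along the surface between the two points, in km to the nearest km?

Let φ₁ = 1.0821 rad, φ₂ = -0.5759 rad, and Δλ = 2.8007 rad.
cos c = sin φ₁ sin φ₂ + cos φ₁ cos φ₂ cos Δλ = (0.8830)(-0.5446) + (0.4694)(0.8387)(-0.9424) = -0.85193,
so c = arccos(-0.85193) = 2.59045 rad.
Distance = R·c = 3389.5 × 2.5905 ≈ 8780 km.

8780 km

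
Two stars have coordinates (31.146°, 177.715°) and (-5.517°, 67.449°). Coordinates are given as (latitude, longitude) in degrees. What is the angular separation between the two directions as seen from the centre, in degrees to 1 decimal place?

110.2°

In radians: φ₁ = 0.5436, φ₂ = -0.0963, Δλ = -110.266° = -1.9245 rad.
Haversine: a = sin²(Δφ/2) + cos φ₁ cos φ₂ sin²(Δλ/2) = 0.0989 + (0.8559)(0.9954)(0.6732) = 0.67240.
Central angle c = 2·arcsin(√a) = 1.92282 rad.
So the angular separation is 110.2°.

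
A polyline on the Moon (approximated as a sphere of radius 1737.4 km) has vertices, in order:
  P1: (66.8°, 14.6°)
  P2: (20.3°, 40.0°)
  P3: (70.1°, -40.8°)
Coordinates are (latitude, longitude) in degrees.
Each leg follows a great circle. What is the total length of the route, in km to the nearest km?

3551 km

Leg P1→P2: central angle 0.8597 rad, distance 1493.7 km.
Leg P2→P3: central angle 1.1840 rad, distance 2057.0 km.
Total: 1493.7 + 2057.0 ≈ 3551 km.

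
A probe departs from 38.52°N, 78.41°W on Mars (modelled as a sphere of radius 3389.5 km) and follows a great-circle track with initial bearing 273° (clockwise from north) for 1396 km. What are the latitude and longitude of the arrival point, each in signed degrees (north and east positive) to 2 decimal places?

35.95°, -108.00°

Angular distance δ = d/R = 1396/3389.5 = 0.41186 rad; initial bearing θ = 4.7647 rad.
sin φ₂ = sin φ₁ cos δ + cos φ₁ sin δ cos θ = (0.6228)(0.9164) + (0.7824)(0.4003)(0.0523) = 0.5871, so φ₂ = 35.95°.
Δλ = atan2(sin θ sin δ cos φ₁, cos δ − sin φ₁ sin φ₂) = atan2(-0.3128, 0.5507) = -29.593°.
λ₂ = -78.410° − 29.593° = -108.00°.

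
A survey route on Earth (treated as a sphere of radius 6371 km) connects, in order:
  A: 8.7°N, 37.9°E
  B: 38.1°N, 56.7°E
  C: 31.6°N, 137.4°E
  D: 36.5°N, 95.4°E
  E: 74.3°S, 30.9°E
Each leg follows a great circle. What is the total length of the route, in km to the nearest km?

Leg A→B: central angle 0.5922 rad, distance 3772.9 km.
Leg B→C: central angle 1.1245 rad, distance 7164.1 km.
Leg C→D: central angle 0.6085 rad, distance 3877.0 km.
Leg D→E: central angle 2.0703 rad, distance 13189.8 km.
Total: 3772.9 + 7164.1 + 3877.0 + 13189.8 ≈ 28004 km.

28004 km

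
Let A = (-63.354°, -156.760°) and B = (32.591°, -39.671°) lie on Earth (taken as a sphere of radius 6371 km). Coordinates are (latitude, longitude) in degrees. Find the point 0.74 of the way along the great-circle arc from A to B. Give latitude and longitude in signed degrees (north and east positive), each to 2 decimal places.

2.64°, -56.85°

The central angle between A and B is δ = 2.2830 rad.
With f = 0.74, the slerp weights are sin((1−f)δ)/sin δ = 0.7389 and sin(fδ)/sin δ = 1.3118.
Weighted sum of the unit vectors: (0.7389)·(-0.4121,-0.1770,-0.8938) + (1.3118)·(0.6485,-0.5379,0.5386) = (0.5462, -0.8364, 0.0461).
Converting back: φ = atan2(z, √(x²+y²)) = 2.64°, λ = atan2(y, x) = -56.85°.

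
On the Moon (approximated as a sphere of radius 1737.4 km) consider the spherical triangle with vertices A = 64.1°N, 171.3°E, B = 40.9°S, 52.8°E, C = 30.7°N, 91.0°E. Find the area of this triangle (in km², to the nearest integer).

Side lengths (central angles): a = 1.3934, b = 1.0210, c = 2.4136 rad; semiperimeter s = 2.4140.
By l'Huilier's theorem, tan(E/4) = √[tan(s/2) tan((s−a)/2) tan((s−b)/2) tan((s−c)/2)], giving spherical excess E = 0.0608 rad.
Area = E·R² = 0.0608 × (1737.4)² ≈ 183627 km².

183627 km²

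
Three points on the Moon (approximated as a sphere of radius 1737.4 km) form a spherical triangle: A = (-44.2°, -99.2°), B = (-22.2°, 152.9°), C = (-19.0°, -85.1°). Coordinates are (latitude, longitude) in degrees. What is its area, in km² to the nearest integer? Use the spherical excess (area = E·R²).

932379 km²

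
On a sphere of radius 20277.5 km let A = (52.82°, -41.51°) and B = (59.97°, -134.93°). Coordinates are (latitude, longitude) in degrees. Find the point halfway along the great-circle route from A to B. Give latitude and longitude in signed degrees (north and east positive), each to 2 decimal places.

65.40°, -82.52°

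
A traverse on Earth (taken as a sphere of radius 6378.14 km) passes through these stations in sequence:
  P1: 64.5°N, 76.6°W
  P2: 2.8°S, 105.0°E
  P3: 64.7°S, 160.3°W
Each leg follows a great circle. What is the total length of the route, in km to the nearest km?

Leg P1→P2: central angle 2.0645 rad, distance 13167.9 km.
Leg P2→P3: central angle 1.5616 rad, distance 9960.1 km.
Total: 13167.9 + 9960.1 ≈ 23128 km.

23128 km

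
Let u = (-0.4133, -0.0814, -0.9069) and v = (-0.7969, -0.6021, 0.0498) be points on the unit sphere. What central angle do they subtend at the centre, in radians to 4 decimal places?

1.2311 rad

u·v = 0.3332; |u| = 1.0000, |v| = 1.0000.
cos θ = (u·v)/(|u||v|) = 0.3332, so θ = 1.2311 rad.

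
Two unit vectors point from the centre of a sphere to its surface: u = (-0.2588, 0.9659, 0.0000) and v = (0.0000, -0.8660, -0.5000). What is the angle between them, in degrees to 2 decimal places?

146.77°

u·v = -0.8365; |u| = 1.0000, |v| = 1.0000.
cos θ = (u·v)/(|u||v|) = -0.8365, so θ = 146.77°.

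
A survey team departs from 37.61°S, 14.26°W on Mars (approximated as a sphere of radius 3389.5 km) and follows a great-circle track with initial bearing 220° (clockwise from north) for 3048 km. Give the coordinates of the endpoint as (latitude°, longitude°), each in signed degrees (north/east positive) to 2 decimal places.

Angular distance δ = d/R = 3048/3389.5 = 0.89925 rad; initial bearing θ = 3.8397 rad.
sin φ₂ = sin φ₁ cos δ + cos φ₁ sin δ cos θ = (-0.6103)(0.6222) + (0.7922)(0.7829)(-0.7660) = -0.8548, so φ₂ = -58.74°.
Δλ = atan2(sin θ sin δ cos φ₁, cos δ − sin φ₁ sin φ₂) = atan2(-0.3986, 0.1005) = -75.846°.
λ₂ = -14.260° − 75.846° = -90.11°.

-58.74°, -90.11°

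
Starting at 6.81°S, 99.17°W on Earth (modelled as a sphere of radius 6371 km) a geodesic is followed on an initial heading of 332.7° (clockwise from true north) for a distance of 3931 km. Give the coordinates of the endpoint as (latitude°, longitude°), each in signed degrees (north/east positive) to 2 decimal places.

24.44°, -116.12°

Angular distance δ = d/R = 3931/6371 = 0.61701 rad; initial bearing θ = 5.8067 rad.
sin φ₂ = sin φ₁ cos δ + cos φ₁ sin δ cos θ = (-0.1186)(0.8156) + (0.9929)(0.5786)(0.8886) = 0.4138, so φ₂ = 24.44°.
Δλ = atan2(sin θ sin δ cos φ₁, cos δ − sin φ₁ sin φ₂) = atan2(-0.2635, 0.8647) = -16.948°.
λ₂ = -99.170° − 16.948° = -116.12°.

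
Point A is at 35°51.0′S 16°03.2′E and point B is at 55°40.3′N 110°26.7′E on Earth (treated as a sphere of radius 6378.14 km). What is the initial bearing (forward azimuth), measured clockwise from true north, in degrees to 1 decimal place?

Δλ = 94.392° = 1.6474 rad.
y = sin Δλ · cos φ₂ = (0.9971)(0.5639) = 0.5623
x = cos φ₁ sin φ₂ − sin φ₁ cos φ₂ cos Δλ = (0.8106)(0.8258) − (-0.5857)(0.5639)(-0.0766) = 0.6441
θ = atan2(y, x) = 41.12°, so the bearing is 41.1°.

41.1°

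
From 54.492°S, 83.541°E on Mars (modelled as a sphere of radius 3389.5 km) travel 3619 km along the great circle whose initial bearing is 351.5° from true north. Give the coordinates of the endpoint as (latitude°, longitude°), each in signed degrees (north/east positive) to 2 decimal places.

Angular distance δ = d/R = 3619/3389.5 = 1.06771 rad; initial bearing θ = 6.1348 rad.
sin φ₂ = sin φ₁ cos δ + cos φ₁ sin δ cos θ = (-0.8140)(0.4821) + (0.5808)(0.8761)(0.9890) = 0.1108, so φ₂ = 6.36°.
Δλ = atan2(sin θ sin δ cos φ₁, cos δ − sin φ₁ sin φ₂) = atan2(-0.0752, 0.5723) = -7.487°.
λ₂ = 83.541° − 7.487° = 76.05°.

6.36°, 76.05°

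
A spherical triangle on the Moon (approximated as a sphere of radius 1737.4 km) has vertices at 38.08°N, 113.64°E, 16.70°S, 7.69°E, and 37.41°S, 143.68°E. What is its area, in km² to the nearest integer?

6790053 km²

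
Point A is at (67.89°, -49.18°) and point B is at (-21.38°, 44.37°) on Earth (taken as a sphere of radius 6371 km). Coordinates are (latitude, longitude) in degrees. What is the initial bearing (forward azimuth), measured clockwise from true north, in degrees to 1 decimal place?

95.2°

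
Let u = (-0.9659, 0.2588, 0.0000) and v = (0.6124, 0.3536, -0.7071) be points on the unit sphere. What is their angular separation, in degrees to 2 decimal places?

u·v = -0.5000; |u| = 1.0000, |v| = 1.0000.
cos θ = (u·v)/(|u||v|) = -0.5000, so θ = 120.00°.

120.00°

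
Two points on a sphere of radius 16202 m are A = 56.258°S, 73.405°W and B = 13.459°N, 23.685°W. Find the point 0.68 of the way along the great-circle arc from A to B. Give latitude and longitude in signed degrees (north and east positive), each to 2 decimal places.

-10.07°, -34.67°

The central angle between A and B is δ = 1.4145 rad.
With f = 0.68, the slerp weights are sin((1−f)δ)/sin δ = 0.4427 and sin(fδ)/sin δ = 0.8304.
Weighted sum of the unit vectors: (0.4427)·(0.1586,-0.5323,-0.8315) + (0.8304)·(0.8906,-0.3907,0.2327) = (0.8098, -0.5601, -0.1749).
Converting back: φ = atan2(z, √(x²+y²)) = -10.07°, λ = atan2(y, x) = -34.67°.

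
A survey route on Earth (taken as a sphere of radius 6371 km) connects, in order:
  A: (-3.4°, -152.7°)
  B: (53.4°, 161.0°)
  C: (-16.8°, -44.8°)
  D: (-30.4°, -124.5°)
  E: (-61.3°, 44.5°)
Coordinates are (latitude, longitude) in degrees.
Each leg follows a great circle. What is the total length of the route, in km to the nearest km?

40885 km

Leg A→B: central angle 1.1987 rad, distance 7636.8 km.
Leg B→C: central angle 2.4127 rad, distance 15371.4 km.
Leg C→D: central angle 1.2725 rad, distance 8107.1 km.
Leg D→E: central angle 1.5335 rad, distance 9770.0 km.
Total: 7636.8 + 15371.4 + 8107.1 + 9770.0 ≈ 40885 km.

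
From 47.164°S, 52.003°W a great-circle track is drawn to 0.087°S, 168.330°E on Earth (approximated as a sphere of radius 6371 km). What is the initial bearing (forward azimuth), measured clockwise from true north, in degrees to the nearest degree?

229°

With φ₁ = -0.8232, φ₂ = -0.0015, Δλ = -2.4376 rad, the forward-azimuth formula gives
θ = atan2( sin Δλ cos φ₂ , cos φ₁ sin φ₂ − sin φ₁ cos φ₂ cos Δλ ) = atan2(-0.6472, -0.5600) = -130.87°.
Adding 360° brings this into [0°, 360°): 229°.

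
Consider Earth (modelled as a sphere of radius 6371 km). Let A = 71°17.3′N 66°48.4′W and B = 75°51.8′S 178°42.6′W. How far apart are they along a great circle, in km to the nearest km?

17945 km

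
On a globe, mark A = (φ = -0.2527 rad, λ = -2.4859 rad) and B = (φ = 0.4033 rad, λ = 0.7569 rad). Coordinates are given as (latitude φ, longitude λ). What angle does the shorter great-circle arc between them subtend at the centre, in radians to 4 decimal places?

In radians: φ₁ = -0.2527, φ₂ = 0.4033, Δλ = -174.201° = -3.0404 rad.
cos c = sin φ₁ sin φ₂ + cos φ₁ cos φ₂ cos Δλ = (-0.2500)(0.3925) + (0.9682)(0.9198)(-0.9949) = -0.98412,
so c = arccos(-0.98412) = 2.96317 rad.
So the angular separation is 2.9632 rad.

2.9632 rad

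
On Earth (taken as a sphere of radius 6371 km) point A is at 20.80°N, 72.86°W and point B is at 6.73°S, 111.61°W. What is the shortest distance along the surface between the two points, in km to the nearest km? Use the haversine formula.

5223 km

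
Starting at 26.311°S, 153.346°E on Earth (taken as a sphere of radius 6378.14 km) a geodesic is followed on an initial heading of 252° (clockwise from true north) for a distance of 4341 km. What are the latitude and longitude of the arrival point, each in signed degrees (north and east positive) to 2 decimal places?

Angular distance δ = d/R = 4341/6378.14 = 0.68061 rad; initial bearing θ = 4.3982 rad.
sin φ₂ = sin φ₁ cos δ + cos φ₁ sin δ cos θ = (-0.4432)(0.7772) + (0.8964)(0.6293)(-0.3090) = -0.5188, so φ₂ = -31.25°.
Δλ = atan2(sin θ sin δ cos φ₁, cos δ − sin φ₁ sin φ₂) = atan2(-0.5365, 0.5472) = -44.430°.
λ₂ = 153.346° − 44.430° = 108.92°.

-31.25°, 108.92°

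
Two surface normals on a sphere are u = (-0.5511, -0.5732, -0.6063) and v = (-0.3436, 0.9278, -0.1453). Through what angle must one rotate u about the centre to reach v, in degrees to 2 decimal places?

104.74°

u·v = -0.2544; |u| = 0.9999, |v| = 1.0000.
cos θ = (u·v)/(|u||v|) = -0.2544, so θ = 104.74°.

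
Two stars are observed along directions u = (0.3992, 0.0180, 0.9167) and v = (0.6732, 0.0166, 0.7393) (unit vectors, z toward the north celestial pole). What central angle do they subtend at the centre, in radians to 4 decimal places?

0.3279 rad

u·v = 0.9468; |u| = 1.0000, |v| = 1.0000.
cos θ = (u·v)/(|u||v|) = 0.9467, so θ = 0.3279 rad.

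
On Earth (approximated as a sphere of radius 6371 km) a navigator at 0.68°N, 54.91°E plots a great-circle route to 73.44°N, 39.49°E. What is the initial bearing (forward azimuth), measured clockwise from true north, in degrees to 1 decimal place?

355.5°

Δλ = -15.420° = -0.2691 rad.
y = sin Δλ · cos φ₂ = (-0.2659)(0.2850) = -0.0758
x = cos φ₁ sin φ₂ − sin φ₁ cos φ₂ cos Δλ = (0.9999)(0.9585) − (0.0119)(0.2850)(0.9640) = 0.9552
θ = atan2(y, x) = -4.54°; adding 360° gives 355.5°.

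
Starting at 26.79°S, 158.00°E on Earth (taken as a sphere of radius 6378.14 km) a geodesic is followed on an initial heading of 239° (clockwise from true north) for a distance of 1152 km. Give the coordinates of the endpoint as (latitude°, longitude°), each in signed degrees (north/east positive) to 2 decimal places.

Angular distance δ = d/R = 1152/6378.14 = 0.18062 rad; initial bearing θ = 4.1713 rad.
sin φ₂ = sin φ₁ cos δ + cos φ₁ sin δ cos θ = (-0.4507)(0.9837) + (0.8927)(0.1796)(-0.5150) = -0.5260, so φ₂ = -31.73°.
Δλ = atan2(sin θ sin δ cos φ₁, cos δ − sin φ₁ sin φ₂) = atan2(-0.1375, 0.7467) = -10.431°.
λ₂ = 158.000° − 10.431° = 147.57°.

-31.73°, 147.57°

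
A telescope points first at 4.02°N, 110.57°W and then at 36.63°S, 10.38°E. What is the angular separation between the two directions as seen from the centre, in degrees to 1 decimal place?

117.0°

In radians: φ₁ = 0.0702, φ₂ = -0.6393, Δλ = 120.950° = 2.1110 rad.
Haversine: a = sin²(Δφ/2) + cos φ₁ cos φ₂ sin²(Δλ/2) = 0.1206 + (0.9975)(0.8025)(0.7571) = 0.72677.
Central angle c = 2·arcsin(√a) = 2.04152 rad.
So the angular separation is 117.0°.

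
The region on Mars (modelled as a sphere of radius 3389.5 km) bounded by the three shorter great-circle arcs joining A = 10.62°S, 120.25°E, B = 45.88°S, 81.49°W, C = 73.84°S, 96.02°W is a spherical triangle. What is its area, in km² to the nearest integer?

2037832 km²

Side lengths (central angles): a = 0.5011, b = 1.6143, c = 2.0982 rad; semiperimeter s = 2.1068.
By l'Huilier's theorem, tan(E/4) = √[tan(s/2) tan((s−a)/2) tan((s−b)/2) tan((s−c)/2)], giving spherical excess E = 0.1774 rad.
Area = E·R² = 0.1774 × (3389.5)² ≈ 2037832 km².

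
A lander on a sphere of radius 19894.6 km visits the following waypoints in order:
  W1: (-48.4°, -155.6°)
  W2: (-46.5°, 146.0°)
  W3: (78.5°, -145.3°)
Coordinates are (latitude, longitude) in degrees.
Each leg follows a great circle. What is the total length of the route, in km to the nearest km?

59007 km

Leg W1→W2: central angle 0.6731 rad, distance 13390.7 km.
Leg W2→W3: central angle 2.2929 rad, distance 45616.2 km.
Total: 13390.7 + 45616.2 ≈ 59007 km.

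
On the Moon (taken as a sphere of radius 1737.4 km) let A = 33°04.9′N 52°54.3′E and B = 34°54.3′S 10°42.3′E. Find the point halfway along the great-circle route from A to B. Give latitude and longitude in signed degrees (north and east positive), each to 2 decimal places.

Central angle δ = 1.3728 rad. Interpolating on the sphere with fraction f = 0.5:
P = [sin((1−f)δ)·A + sin(fδ)·B] / sin δ = 0.6464·A + 0.6464·B in Cartesian coordinates,
giving P = (0.8475, 0.5305, -0.0171), i.e. latitude -0.98°, longitude 32.04°.

-0.98°, 32.04°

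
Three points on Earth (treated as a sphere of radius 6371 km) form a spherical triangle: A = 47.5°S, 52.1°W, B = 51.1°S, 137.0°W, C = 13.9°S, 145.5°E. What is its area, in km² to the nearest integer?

Side lengths (central angles): a = 1.2462, b = 2.0353, c = 0.9128 rad; semiperimeter s = 2.0972.
By l'Huilier's theorem, tan(E/4) = √[tan(s/2) tan((s−a)/2) tan((s−b)/2) tan((s−c)/2)], giving spherical excess E = 0.5094 rad.
Area = E·R² = 0.5094 × (6371)² ≈ 20677098 km².

20677098 km²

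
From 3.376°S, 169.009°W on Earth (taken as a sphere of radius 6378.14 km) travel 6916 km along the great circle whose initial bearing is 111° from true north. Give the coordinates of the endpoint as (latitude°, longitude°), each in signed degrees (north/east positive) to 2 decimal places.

Angular distance δ = d/R = 6916/6378.14 = 1.08433 rad; initial bearing θ = 1.9373 rad.
sin φ₂ = sin φ₁ cos δ + cos φ₁ sin δ cos θ = (-0.0589)(0.4675) + (0.9983)(0.8840)(-0.3584) = -0.3438, so φ₂ = -20.11°.
Δλ = atan2(sin θ sin δ cos φ₁, cos δ − sin φ₁ sin φ₂) = atan2(0.8238, 0.4473) = 61.503°.
λ₂ = -169.009° + 61.503° = -107.51°.

-20.11°, -107.51°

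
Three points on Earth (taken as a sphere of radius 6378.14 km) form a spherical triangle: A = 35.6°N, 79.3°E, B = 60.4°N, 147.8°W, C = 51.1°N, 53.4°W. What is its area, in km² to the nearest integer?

28763733 km²

Side lengths (central angles): a = 0.8594, b = 1.4638, c = 1.3359 rad; semiperimeter s = 1.8296.
By l'Huilier's theorem, tan(E/4) = √[tan(s/2) tan((s−a)/2) tan((s−b)/2) tan((s−c)/2)], giving spherical excess E = 0.7071 rad.
Area = E·R² = 0.7071 × (6378.14)² ≈ 28763733 km².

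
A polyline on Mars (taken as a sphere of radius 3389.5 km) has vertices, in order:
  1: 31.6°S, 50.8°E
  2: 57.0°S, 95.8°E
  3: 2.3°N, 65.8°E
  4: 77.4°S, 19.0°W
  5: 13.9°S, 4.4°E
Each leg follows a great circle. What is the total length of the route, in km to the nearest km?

15360 km

Leg 1→2: central angle 0.6959 rad, distance 2358.8 km.
Leg 2→3: central angle 1.1178 rad, distance 3788.9 km.
Leg 3→4: central angle 1.5902 rad, distance 5390.0 km.
Leg 4→5: central angle 1.1277 rad, distance 3822.2 km.
Total: 2358.8 + 3788.9 + 5390.0 + 3822.2 ≈ 15360 km.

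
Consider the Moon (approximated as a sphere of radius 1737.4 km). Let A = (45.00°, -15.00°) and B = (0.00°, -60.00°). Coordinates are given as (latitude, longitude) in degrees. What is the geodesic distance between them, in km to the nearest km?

1819 km

Let φ₁ = 0.7854 rad, φ₂ = 0.0000 rad, and Δλ = -0.7854 rad.
cos c = sin φ₁ sin φ₂ + cos φ₁ cos φ₂ cos Δλ = (0.7071)(0.0000) + (0.7071)(1.0000)(0.7071) = 0.50000,
so c = arccos(0.50000) = 1.04720 rad.
Distance = R·c = 1737.4 × 1.0472 ≈ 1819 km.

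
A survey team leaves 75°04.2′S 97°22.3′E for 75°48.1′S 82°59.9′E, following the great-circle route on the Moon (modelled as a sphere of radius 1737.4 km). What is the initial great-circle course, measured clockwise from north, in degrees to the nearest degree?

Δλ = -14.373° = -0.2509 rad.
y = sin Δλ · cos φ₂ = (-0.2482)(0.2453) = -0.0609
x = cos φ₁ sin φ₂ − sin φ₁ cos φ₂ cos Δλ = (0.2576)(-0.9695) − (-0.9662)(0.2453)(0.9687) = -0.0202
θ = atan2(y, x) = -108.34°; adding 360° gives 252°.

252°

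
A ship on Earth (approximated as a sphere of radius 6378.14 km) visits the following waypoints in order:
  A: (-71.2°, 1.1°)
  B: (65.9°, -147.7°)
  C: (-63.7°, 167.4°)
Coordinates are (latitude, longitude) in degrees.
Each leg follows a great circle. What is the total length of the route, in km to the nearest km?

33535 km

Leg A→B: central angle 2.9253 rad, distance 18657.7 km.
Leg B→C: central angle 2.3325 rad, distance 14877.3 km.
Total: 18657.7 + 14877.3 ≈ 33535 km.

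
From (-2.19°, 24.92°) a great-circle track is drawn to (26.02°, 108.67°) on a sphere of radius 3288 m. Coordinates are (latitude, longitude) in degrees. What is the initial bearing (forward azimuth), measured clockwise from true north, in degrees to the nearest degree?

With φ₁ = -0.0382, φ₂ = 0.4541, Δλ = 1.4617 rad, the forward-azimuth formula gives
θ = atan2( sin Δλ cos φ₂ , cos φ₁ sin φ₂ − sin φ₁ cos φ₂ cos Δλ ) = atan2(0.8933, 0.4421) = 63.67°.
So the initial bearing is 64°.

64°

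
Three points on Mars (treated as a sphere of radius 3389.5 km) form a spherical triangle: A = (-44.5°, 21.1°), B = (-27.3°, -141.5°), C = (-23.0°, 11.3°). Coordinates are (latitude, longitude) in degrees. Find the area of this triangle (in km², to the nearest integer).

4968568 km²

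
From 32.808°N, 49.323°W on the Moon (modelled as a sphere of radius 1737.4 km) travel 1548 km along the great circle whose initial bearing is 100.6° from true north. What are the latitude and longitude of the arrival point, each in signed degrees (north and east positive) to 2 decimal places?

12.73°, 2.28°

Angular distance δ = d/R = 1548/1737.4 = 0.89099 rad; initial bearing θ = 1.7558 rad.
sin φ₂ = sin φ₁ cos δ + cos φ₁ sin δ cos θ = (0.5418)(0.6286) + (0.8405)(0.7777)(-0.1840) = 0.2204, so φ₂ = 12.73°.
Δλ = atan2(sin θ sin δ cos φ₁, cos δ − sin φ₁ sin φ₂) = atan2(0.6425, 0.5092) = 51.600°.
λ₂ = -49.323° + 51.600° = 2.28°.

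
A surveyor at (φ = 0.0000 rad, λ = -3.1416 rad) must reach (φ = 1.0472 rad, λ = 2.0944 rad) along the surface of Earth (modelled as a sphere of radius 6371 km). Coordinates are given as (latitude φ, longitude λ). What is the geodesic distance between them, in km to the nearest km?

With latitudes φ₁ = 0.000°, φ₂ = 60.000° and longitude difference Δλ = -59.999°:
Haversine: a = sin²(Δφ/2) + cos φ₁ cos φ₂ sin²(Δλ/2) = 0.2500 + (1.0000)(0.5000)(0.2500) = 0.37500.
Central angle c = 2·arcsin(√a) = 1.31811 rad.
Distance = R·c = 6371 × 1.3181 ≈ 8398 km.

8398 km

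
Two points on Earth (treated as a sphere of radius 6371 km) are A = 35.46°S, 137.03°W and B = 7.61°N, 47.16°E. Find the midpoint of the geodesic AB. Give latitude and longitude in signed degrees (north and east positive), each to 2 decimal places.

-67.17°, 65.56°

Central angle δ = 2.6509 rad. Interpolating on the sphere with fraction f = 0.5:
P = [sin((1−f)δ)·A + sin(fδ)·B] / sin δ = 2.0586·A + 2.0586·B in Cartesian coordinates,
giving P = (0.1605, 0.3533, -0.9216), i.e. latitude -67.17°, longitude 65.56°.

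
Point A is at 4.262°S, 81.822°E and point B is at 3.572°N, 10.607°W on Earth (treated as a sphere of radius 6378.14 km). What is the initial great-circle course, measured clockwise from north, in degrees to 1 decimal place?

With φ₁ = -0.0744, φ₂ = 0.0623, Δλ = -1.6132 rad, the forward-azimuth formula gives
θ = atan2( sin Δλ cos φ₂ , cos φ₁ sin φ₂ − sin φ₁ cos φ₂ cos Δλ ) = atan2(-0.9972, 0.0590) = -86.61°.
Adding 360° brings this into [0°, 360°): 273.4°.

273.4°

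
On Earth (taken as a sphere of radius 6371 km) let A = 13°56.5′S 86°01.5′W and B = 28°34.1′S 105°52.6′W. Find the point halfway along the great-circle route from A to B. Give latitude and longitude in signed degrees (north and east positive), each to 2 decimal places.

The central angle between A and B is δ = 0.4105 rad.
With f = 0.5, the slerp weights are sin((1−f)δ)/sin δ = 0.5107 and sin(fδ)/sin δ = 0.5107.
Weighted sum of the unit vectors: (0.5107)·(0.0673,-0.9682,-0.2409) + (0.5107)·(-0.2403,-0.8447,-0.4782) = (-0.0883, -0.9259, -0.3673).
Converting back: φ = atan2(z, √(x²+y²)) = -21.55°, λ = atan2(y, x) = -95.45°.

-21.55°, -95.45°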